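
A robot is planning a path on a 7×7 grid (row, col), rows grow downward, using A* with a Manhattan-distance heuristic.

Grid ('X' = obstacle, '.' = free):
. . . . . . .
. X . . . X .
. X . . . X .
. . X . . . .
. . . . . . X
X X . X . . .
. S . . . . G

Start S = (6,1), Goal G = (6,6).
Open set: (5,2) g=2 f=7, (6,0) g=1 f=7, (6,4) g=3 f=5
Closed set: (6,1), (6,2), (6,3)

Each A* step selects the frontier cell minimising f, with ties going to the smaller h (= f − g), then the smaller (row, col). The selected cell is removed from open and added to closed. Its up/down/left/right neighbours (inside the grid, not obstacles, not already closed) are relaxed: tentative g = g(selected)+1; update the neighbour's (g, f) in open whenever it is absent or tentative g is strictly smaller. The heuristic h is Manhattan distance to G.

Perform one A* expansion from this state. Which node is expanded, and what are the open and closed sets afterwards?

step 1: expand (6,4) (f=5, h=2) → closed; open now [(5,2) g=2 f=7, (5,4) g=4 f=7, (6,0) g=1 f=7, (6,5) g=4 f=5]

expanded=(6,4); open=[(5,2) g=2 f=7, (5,4) g=4 f=7, (6,0) g=1 f=7, (6,5) g=4 f=5]; closed=[(6,1), (6,2), (6,3), (6,4)]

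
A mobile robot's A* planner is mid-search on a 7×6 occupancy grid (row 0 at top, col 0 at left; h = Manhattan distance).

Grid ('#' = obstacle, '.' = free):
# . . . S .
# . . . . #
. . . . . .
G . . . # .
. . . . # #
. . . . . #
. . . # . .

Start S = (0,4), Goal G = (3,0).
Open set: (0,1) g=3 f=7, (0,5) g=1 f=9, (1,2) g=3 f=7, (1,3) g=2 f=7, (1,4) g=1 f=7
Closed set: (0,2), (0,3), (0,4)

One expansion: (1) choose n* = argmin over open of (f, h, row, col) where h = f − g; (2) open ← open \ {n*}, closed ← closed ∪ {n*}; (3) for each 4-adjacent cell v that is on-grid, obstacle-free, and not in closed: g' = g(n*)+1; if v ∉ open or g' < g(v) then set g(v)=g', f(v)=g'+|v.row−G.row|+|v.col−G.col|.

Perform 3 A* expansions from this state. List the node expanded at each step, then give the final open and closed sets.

order=[(0,1) → (1,1) → (2,1)]; open=[(0,5) g=1 f=9, (1,2) g=3 f=7, (1,3) g=2 f=7, (1,4) g=1 f=7, (2,0) g=6 f=7, (2,2) g=6 f=9, (3,1) g=6 f=7]; closed=[(0,1), (0,2), (0,3), (0,4), (1,1), (2,1)]

step 1: expand (0,1) (f=7, h=4) → closed; open now [(0,5) g=1 f=9, (1,1) g=4 f=7, (1,2) g=3 f=7, (1,3) g=2 f=7, (1,4) g=1 f=7]
step 2: expand (1,1) (f=7, h=3) → closed; open now [(0,5) g=1 f=9, (1,2) g=3 f=7, (1,3) g=2 f=7, (1,4) g=1 f=7, (2,1) g=5 f=7]
step 3: expand (2,1) (f=7, h=2) → closed; open now [(0,5) g=1 f=9, (1,2) g=3 f=7, (1,3) g=2 f=7, (1,4) g=1 f=7, (2,0) g=6 f=7, (2,2) g=6 f=9, (3,1) g=6 f=7]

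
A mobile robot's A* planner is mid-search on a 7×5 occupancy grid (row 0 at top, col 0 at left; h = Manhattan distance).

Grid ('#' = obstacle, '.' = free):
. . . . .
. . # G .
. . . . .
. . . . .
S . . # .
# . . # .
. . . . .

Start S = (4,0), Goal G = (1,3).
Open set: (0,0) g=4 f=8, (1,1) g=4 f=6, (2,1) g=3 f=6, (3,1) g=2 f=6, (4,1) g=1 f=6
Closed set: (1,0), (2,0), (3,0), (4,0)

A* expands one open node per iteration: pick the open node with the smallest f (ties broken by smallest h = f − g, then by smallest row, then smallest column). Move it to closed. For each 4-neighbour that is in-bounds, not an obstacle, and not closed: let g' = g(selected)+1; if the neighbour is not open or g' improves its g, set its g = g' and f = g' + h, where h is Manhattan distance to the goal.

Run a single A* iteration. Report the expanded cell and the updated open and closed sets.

step 1: expand (1,1) (f=6, h=2) → closed; open now [(0,0) g=4 f=8, (0,1) g=5 f=8, (2,1) g=3 f=6, (3,1) g=2 f=6, (4,1) g=1 f=6]

expanded=(1,1); open=[(0,0) g=4 f=8, (0,1) g=5 f=8, (2,1) g=3 f=6, (3,1) g=2 f=6, (4,1) g=1 f=6]; closed=[(1,0), (1,1), (2,0), (3,0), (4,0)]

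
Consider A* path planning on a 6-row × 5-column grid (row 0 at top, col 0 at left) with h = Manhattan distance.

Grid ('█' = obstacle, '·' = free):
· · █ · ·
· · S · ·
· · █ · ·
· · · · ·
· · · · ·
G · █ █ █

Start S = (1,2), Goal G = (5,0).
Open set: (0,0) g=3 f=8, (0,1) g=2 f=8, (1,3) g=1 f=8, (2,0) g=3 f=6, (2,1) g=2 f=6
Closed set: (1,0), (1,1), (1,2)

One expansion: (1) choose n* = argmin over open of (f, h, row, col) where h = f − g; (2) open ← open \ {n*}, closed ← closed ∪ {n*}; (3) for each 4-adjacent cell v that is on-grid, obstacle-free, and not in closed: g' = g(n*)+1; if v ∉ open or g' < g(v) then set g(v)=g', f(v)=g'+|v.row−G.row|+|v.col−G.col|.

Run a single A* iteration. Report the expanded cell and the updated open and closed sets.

step 1: expand (2,0) (f=6, h=3) → closed; open now [(0,0) g=3 f=8, (0,1) g=2 f=8, (1,3) g=1 f=8, (2,1) g=2 f=6, (3,0) g=4 f=6]

expanded=(2,0); open=[(0,0) g=3 f=8, (0,1) g=2 f=8, (1,3) g=1 f=8, (2,1) g=2 f=6, (3,0) g=4 f=6]; closed=[(1,0), (1,1), (1,2), (2,0)]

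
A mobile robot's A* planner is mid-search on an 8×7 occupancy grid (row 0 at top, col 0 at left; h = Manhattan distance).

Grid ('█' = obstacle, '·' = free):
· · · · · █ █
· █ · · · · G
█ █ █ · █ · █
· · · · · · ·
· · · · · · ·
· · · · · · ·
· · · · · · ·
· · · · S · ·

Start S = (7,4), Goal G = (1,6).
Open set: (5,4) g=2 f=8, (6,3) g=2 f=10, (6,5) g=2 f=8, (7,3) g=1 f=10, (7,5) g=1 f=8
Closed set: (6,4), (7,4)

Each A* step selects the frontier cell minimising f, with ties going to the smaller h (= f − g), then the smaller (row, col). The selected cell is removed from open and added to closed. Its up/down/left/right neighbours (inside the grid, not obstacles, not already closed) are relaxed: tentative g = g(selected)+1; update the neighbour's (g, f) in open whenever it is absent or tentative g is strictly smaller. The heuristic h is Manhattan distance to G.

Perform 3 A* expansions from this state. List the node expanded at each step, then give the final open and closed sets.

step 1: expand (5,4) (f=8, h=6) → closed; open now [(4,4) g=3 f=8, (5,3) g=3 f=10, (5,5) g=3 f=8, (6,3) g=2 f=10, (6,5) g=2 f=8, (7,3) g=1 f=10, (7,5) g=1 f=8]
step 2: expand (4,4) (f=8, h=5) → closed; open now [(3,4) g=4 f=8, (4,3) g=4 f=10, (4,5) g=4 f=8, (5,3) g=3 f=10, (5,5) g=3 f=8, (6,3) g=2 f=10, (6,5) g=2 f=8, (7,3) g=1 f=10, (7,5) g=1 f=8]
step 3: expand (3,4) (f=8, h=4) → closed; open now [(3,3) g=5 f=10, (3,5) g=5 f=8, (4,3) g=4 f=10, (4,5) g=4 f=8, (5,3) g=3 f=10, (5,5) g=3 f=8, (6,3) g=2 f=10, (6,5) g=2 f=8, (7,3) g=1 f=10, (7,5) g=1 f=8]

order=[(5,4) → (4,4) → (3,4)]; open=[(3,3) g=5 f=10, (3,5) g=5 f=8, (4,3) g=4 f=10, (4,5) g=4 f=8, (5,3) g=3 f=10, (5,5) g=3 f=8, (6,3) g=2 f=10, (6,5) g=2 f=8, (7,3) g=1 f=10, (7,5) g=1 f=8]; closed=[(3,4), (4,4), (5,4), (6,4), (7,4)]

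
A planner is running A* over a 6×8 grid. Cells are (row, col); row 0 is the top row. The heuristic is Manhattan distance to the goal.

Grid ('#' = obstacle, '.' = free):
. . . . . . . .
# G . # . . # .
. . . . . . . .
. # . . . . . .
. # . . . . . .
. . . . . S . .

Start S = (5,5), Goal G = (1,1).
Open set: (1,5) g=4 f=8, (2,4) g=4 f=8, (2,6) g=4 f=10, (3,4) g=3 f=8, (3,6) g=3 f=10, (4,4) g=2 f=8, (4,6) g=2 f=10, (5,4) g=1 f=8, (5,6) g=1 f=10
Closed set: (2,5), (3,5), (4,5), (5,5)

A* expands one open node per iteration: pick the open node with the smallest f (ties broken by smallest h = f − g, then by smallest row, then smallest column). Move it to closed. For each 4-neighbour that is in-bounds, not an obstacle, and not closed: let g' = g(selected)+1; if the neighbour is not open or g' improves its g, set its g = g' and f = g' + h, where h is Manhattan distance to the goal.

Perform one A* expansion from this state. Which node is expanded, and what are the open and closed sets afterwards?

expanded=(1,5); open=[(0,5) g=5 f=10, (1,4) g=5 f=8, (2,4) g=4 f=8, (2,6) g=4 f=10, (3,4) g=3 f=8, (3,6) g=3 f=10, (4,4) g=2 f=8, (4,6) g=2 f=10, (5,4) g=1 f=8, (5,6) g=1 f=10]; closed=[(1,5), (2,5), (3,5), (4,5), (5,5)]

step 1: expand (1,5) (f=8, h=4) → closed; open now [(0,5) g=5 f=10, (1,4) g=5 f=8, (2,4) g=4 f=8, (2,6) g=4 f=10, (3,4) g=3 f=8, (3,6) g=3 f=10, (4,4) g=2 f=8, (4,6) g=2 f=10, (5,4) g=1 f=8, (5,6) g=1 f=10]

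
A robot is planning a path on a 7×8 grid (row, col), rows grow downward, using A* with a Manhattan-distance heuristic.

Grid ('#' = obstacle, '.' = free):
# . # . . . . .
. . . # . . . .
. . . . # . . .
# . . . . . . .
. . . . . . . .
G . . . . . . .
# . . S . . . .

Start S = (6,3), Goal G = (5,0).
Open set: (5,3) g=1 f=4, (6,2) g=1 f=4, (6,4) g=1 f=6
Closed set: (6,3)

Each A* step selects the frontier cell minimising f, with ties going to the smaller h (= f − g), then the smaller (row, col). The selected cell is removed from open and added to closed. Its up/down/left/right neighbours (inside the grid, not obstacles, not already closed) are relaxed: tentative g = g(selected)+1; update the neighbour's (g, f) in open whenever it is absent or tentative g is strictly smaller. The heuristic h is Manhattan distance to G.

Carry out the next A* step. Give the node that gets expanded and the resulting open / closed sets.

step 1: expand (5,3) (f=4, h=3) → closed; open now [(4,3) g=2 f=6, (5,2) g=2 f=4, (5,4) g=2 f=6, (6,2) g=1 f=4, (6,4) g=1 f=6]

expanded=(5,3); open=[(4,3) g=2 f=6, (5,2) g=2 f=4, (5,4) g=2 f=6, (6,2) g=1 f=4, (6,4) g=1 f=6]; closed=[(5,3), (6,3)]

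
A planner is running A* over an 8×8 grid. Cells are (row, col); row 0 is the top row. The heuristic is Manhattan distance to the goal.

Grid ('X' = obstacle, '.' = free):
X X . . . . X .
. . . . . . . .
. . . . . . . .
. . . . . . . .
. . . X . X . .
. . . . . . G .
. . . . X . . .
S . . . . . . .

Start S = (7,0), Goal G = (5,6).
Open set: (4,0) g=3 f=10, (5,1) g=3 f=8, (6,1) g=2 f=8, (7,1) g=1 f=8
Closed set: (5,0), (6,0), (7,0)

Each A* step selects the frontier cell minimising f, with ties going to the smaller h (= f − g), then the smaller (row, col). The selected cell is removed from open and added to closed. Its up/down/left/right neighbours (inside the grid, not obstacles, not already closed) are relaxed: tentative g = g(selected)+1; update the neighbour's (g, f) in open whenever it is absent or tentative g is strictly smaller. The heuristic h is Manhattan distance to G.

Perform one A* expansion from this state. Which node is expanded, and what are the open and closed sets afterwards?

step 1: expand (5,1) (f=8, h=5) → closed; open now [(4,0) g=3 f=10, (4,1) g=4 f=10, (5,2) g=4 f=8, (6,1) g=2 f=8, (7,1) g=1 f=8]

expanded=(5,1); open=[(4,0) g=3 f=10, (4,1) g=4 f=10, (5,2) g=4 f=8, (6,1) g=2 f=8, (7,1) g=1 f=8]; closed=[(5,0), (5,1), (6,0), (7,0)]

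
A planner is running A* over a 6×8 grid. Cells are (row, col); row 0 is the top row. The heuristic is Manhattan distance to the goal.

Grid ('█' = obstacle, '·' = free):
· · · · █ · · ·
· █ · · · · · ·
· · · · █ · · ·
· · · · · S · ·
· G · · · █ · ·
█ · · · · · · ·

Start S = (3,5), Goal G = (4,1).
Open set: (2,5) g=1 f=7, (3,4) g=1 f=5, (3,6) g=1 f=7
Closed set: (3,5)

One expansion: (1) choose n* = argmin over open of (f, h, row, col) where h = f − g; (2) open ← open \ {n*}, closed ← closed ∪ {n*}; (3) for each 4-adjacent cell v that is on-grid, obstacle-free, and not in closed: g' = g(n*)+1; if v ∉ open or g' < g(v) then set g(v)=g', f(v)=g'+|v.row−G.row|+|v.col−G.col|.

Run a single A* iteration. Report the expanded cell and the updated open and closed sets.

step 1: expand (3,4) (f=5, h=4) → closed; open now [(2,5) g=1 f=7, (3,3) g=2 f=5, (3,6) g=1 f=7, (4,4) g=2 f=5]

expanded=(3,4); open=[(2,5) g=1 f=7, (3,3) g=2 f=5, (3,6) g=1 f=7, (4,4) g=2 f=5]; closed=[(3,4), (3,5)]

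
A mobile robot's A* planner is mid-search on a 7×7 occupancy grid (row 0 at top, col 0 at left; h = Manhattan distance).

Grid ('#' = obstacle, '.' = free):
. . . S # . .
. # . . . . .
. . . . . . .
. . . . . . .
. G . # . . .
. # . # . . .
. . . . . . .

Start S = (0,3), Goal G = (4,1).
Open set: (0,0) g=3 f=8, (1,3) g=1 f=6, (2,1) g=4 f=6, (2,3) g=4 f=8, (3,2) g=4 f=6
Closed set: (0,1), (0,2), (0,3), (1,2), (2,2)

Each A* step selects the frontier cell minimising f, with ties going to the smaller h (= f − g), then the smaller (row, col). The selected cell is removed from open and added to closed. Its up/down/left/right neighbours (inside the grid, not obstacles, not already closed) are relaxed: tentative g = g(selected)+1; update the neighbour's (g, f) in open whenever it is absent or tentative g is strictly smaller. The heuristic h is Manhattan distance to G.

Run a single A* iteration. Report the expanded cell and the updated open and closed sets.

expanded=(2,1); open=[(0,0) g=3 f=8, (1,3) g=1 f=6, (2,0) g=5 f=8, (2,3) g=4 f=8, (3,1) g=5 f=6, (3,2) g=4 f=6]; closed=[(0,1), (0,2), (0,3), (1,2), (2,1), (2,2)]

step 1: expand (2,1) (f=6, h=2) → closed; open now [(0,0) g=3 f=8, (1,3) g=1 f=6, (2,0) g=5 f=8, (2,3) g=4 f=8, (3,1) g=5 f=6, (3,2) g=4 f=6]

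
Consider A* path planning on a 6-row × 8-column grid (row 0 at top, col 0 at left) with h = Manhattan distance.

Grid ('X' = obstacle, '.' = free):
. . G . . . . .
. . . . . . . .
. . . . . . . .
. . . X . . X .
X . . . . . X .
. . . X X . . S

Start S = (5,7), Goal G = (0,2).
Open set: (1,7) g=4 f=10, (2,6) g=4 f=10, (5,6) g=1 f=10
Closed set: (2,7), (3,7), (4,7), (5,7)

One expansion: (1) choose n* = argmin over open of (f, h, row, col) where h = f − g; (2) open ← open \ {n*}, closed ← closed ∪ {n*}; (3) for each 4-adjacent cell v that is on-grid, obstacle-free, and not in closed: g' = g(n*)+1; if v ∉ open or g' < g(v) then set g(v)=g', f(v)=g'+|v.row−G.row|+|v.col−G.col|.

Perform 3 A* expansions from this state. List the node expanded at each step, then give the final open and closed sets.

step 1: expand (1,7) (f=10, h=6) → closed; open now [(0,7) g=5 f=10, (1,6) g=5 f=10, (2,6) g=4 f=10, (5,6) g=1 f=10]
step 2: expand (0,7) (f=10, h=5) → closed; open now [(0,6) g=6 f=10, (1,6) g=5 f=10, (2,6) g=4 f=10, (5,6) g=1 f=10]
step 3: expand (0,6) (f=10, h=4) → closed; open now [(0,5) g=7 f=10, (1,6) g=5 f=10, (2,6) g=4 f=10, (5,6) g=1 f=10]

order=[(1,7) → (0,7) → (0,6)]; open=[(0,5) g=7 f=10, (1,6) g=5 f=10, (2,6) g=4 f=10, (5,6) g=1 f=10]; closed=[(0,6), (0,7), (1,7), (2,7), (3,7), (4,7), (5,7)]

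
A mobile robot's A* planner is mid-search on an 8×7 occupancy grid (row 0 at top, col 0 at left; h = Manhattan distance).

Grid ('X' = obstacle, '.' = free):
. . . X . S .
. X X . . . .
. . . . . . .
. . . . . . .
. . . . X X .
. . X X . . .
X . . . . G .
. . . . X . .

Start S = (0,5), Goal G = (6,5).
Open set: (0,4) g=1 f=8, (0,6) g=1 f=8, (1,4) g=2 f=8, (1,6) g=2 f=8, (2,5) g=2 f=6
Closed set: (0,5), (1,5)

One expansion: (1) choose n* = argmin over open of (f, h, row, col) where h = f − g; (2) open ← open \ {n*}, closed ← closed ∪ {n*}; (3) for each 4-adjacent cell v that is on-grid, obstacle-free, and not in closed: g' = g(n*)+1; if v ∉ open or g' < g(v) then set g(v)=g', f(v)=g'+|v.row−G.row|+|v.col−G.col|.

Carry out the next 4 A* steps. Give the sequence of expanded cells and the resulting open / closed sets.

step 1: expand (2,5) (f=6, h=4) → closed; open now [(0,4) g=1 f=8, (0,6) g=1 f=8, (1,4) g=2 f=8, (1,6) g=2 f=8, (2,4) g=3 f=8, (2,6) g=3 f=8, (3,5) g=3 f=6]
step 2: expand (3,5) (f=6, h=3) → closed; open now [(0,4) g=1 f=8, (0,6) g=1 f=8, (1,4) g=2 f=8, (1,6) g=2 f=8, (2,4) g=3 f=8, (2,6) g=3 f=8, (3,4) g=4 f=8, (3,6) g=4 f=8]
step 3: expand (3,4) (f=8, h=4) → closed; open now [(0,4) g=1 f=8, (0,6) g=1 f=8, (1,4) g=2 f=8, (1,6) g=2 f=8, (2,4) g=3 f=8, (2,6) g=3 f=8, (3,3) g=5 f=10, (3,6) g=4 f=8]
step 4: expand (3,6) (f=8, h=4) → closed; open now [(0,4) g=1 f=8, (0,6) g=1 f=8, (1,4) g=2 f=8, (1,6) g=2 f=8, (2,4) g=3 f=8, (2,6) g=3 f=8, (3,3) g=5 f=10, (4,6) g=5 f=8]

order=[(2,5) → (3,5) → (3,4) → (3,6)]; open=[(0,4) g=1 f=8, (0,6) g=1 f=8, (1,4) g=2 f=8, (1,6) g=2 f=8, (2,4) g=3 f=8, (2,6) g=3 f=8, (3,3) g=5 f=10, (4,6) g=5 f=8]; closed=[(0,5), (1,5), (2,5), (3,4), (3,5), (3,6)]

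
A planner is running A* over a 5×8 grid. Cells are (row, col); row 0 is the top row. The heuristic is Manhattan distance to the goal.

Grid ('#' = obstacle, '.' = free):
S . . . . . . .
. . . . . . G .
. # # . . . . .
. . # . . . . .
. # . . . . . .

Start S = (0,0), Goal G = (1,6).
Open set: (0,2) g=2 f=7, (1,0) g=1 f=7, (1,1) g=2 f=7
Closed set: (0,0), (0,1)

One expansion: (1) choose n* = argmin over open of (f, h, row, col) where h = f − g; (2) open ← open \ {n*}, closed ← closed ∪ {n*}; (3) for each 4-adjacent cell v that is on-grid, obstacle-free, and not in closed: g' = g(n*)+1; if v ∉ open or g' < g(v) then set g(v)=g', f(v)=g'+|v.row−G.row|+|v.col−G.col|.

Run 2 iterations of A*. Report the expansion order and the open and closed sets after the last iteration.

step 1: expand (0,2) (f=7, h=5) → closed; open now [(0,3) g=3 f=7, (1,0) g=1 f=7, (1,1) g=2 f=7, (1,2) g=3 f=7]
step 2: expand (0,3) (f=7, h=4) → closed; open now [(0,4) g=4 f=7, (1,0) g=1 f=7, (1,1) g=2 f=7, (1,2) g=3 f=7, (1,3) g=4 f=7]

order=[(0,2) → (0,3)]; open=[(0,4) g=4 f=7, (1,0) g=1 f=7, (1,1) g=2 f=7, (1,2) g=3 f=7, (1,3) g=4 f=7]; closed=[(0,0), (0,1), (0,2), (0,3)]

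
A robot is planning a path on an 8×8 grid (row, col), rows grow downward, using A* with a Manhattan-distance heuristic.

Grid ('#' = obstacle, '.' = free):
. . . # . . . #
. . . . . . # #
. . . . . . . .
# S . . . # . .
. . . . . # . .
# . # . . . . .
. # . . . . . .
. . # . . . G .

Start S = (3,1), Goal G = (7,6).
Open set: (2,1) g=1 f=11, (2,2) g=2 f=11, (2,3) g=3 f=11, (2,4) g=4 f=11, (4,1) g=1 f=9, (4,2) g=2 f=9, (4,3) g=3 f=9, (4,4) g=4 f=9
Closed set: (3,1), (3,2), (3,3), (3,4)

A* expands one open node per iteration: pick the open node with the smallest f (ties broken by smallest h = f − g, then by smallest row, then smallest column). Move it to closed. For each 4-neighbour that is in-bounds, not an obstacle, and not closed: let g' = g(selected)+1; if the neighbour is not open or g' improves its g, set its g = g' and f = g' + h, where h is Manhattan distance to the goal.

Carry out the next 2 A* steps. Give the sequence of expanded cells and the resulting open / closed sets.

order=[(4,4) → (5,4)]; open=[(2,1) g=1 f=11, (2,2) g=2 f=11, (2,3) g=3 f=11, (2,4) g=4 f=11, (4,1) g=1 f=9, (4,2) g=2 f=9, (4,3) g=3 f=9, (5,3) g=6 f=11, (5,5) g=6 f=9, (6,4) g=6 f=9]; closed=[(3,1), (3,2), (3,3), (3,4), (4,4), (5,4)]

step 1: expand (4,4) (f=9, h=5) → closed; open now [(2,1) g=1 f=11, (2,2) g=2 f=11, (2,3) g=3 f=11, (2,4) g=4 f=11, (4,1) g=1 f=9, (4,2) g=2 f=9, (4,3) g=3 f=9, (5,4) g=5 f=9]
step 2: expand (5,4) (f=9, h=4) → closed; open now [(2,1) g=1 f=11, (2,2) g=2 f=11, (2,3) g=3 f=11, (2,4) g=4 f=11, (4,1) g=1 f=9, (4,2) g=2 f=9, (4,3) g=3 f=9, (5,3) g=6 f=11, (5,5) g=6 f=9, (6,4) g=6 f=9]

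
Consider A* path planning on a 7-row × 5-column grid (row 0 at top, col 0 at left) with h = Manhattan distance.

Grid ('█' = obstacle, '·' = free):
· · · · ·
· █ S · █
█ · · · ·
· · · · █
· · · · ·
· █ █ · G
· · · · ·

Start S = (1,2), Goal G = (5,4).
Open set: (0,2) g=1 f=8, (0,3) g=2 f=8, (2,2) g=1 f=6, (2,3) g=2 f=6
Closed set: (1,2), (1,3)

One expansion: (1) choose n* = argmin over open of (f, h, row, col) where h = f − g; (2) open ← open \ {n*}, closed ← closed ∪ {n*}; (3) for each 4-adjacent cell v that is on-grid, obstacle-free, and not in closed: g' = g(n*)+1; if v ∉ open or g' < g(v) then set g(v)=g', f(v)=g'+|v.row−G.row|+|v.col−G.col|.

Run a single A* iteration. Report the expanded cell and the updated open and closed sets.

step 1: expand (2,3) (f=6, h=4) → closed; open now [(0,2) g=1 f=8, (0,3) g=2 f=8, (2,2) g=1 f=6, (2,4) g=3 f=6, (3,3) g=3 f=6]

expanded=(2,3); open=[(0,2) g=1 f=8, (0,3) g=2 f=8, (2,2) g=1 f=6, (2,4) g=3 f=6, (3,3) g=3 f=6]; closed=[(1,2), (1,3), (2,3)]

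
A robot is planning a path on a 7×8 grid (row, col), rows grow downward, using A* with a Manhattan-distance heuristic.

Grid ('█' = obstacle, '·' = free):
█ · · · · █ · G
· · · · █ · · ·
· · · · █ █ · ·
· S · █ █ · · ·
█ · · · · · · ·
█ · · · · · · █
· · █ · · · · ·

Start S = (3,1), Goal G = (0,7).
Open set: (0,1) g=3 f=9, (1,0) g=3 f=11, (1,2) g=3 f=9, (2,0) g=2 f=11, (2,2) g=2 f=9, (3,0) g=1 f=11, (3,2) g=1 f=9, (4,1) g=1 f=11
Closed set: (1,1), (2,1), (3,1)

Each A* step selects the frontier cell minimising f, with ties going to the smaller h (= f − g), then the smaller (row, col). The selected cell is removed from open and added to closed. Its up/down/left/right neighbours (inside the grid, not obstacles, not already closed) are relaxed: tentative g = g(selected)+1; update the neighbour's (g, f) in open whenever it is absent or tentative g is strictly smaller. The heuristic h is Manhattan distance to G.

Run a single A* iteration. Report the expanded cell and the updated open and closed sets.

step 1: expand (0,1) (f=9, h=6) → closed; open now [(0,2) g=4 f=9, (1,0) g=3 f=11, (1,2) g=3 f=9, (2,0) g=2 f=11, (2,2) g=2 f=9, (3,0) g=1 f=11, (3,2) g=1 f=9, (4,1) g=1 f=11]

expanded=(0,1); open=[(0,2) g=4 f=9, (1,0) g=3 f=11, (1,2) g=3 f=9, (2,0) g=2 f=11, (2,2) g=2 f=9, (3,0) g=1 f=11, (3,2) g=1 f=9, (4,1) g=1 f=11]; closed=[(0,1), (1,1), (2,1), (3,1)]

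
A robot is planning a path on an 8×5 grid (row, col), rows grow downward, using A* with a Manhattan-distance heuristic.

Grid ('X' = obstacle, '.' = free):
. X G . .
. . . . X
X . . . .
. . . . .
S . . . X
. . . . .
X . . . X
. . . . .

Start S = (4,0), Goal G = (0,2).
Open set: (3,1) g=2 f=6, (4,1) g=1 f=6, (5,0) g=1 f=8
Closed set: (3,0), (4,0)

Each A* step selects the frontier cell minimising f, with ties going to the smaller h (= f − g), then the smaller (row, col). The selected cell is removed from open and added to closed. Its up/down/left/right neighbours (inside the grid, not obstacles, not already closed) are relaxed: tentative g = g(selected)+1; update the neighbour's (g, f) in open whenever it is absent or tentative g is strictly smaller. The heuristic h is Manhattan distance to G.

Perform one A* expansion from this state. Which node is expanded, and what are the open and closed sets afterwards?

step 1: expand (3,1) (f=6, h=4) → closed; open now [(2,1) g=3 f=6, (3,2) g=3 f=6, (4,1) g=1 f=6, (5,0) g=1 f=8]

expanded=(3,1); open=[(2,1) g=3 f=6, (3,2) g=3 f=6, (4,1) g=1 f=6, (5,0) g=1 f=8]; closed=[(3,0), (3,1), (4,0)]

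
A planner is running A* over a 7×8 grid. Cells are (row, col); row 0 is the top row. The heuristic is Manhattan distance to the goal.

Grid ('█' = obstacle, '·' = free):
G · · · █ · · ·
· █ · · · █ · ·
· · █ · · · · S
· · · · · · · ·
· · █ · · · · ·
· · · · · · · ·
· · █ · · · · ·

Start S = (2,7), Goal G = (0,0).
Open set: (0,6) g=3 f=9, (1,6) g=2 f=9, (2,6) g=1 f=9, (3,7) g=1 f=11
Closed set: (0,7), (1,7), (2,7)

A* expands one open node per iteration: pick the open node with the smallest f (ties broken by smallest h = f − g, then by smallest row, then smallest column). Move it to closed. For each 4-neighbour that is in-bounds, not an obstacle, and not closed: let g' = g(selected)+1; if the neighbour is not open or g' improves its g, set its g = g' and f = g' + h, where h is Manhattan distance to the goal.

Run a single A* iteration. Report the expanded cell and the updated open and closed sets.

expanded=(0,6); open=[(0,5) g=4 f=9, (1,6) g=2 f=9, (2,6) g=1 f=9, (3,7) g=1 f=11]; closed=[(0,6), (0,7), (1,7), (2,7)]

step 1: expand (0,6) (f=9, h=6) → closed; open now [(0,5) g=4 f=9, (1,6) g=2 f=9, (2,6) g=1 f=9, (3,7) g=1 f=11]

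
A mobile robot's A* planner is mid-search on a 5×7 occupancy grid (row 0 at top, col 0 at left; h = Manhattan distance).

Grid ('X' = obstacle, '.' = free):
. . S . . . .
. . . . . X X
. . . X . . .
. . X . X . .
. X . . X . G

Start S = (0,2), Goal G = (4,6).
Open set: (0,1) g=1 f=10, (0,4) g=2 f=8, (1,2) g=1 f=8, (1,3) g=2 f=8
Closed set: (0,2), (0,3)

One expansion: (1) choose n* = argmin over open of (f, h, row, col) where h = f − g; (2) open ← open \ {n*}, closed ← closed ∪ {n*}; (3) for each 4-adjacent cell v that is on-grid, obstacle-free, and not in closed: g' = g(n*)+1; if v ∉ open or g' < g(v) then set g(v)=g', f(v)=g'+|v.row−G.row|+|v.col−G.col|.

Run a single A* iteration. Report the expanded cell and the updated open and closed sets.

step 1: expand (0,4) (f=8, h=6) → closed; open now [(0,1) g=1 f=10, (0,5) g=3 f=8, (1,2) g=1 f=8, (1,3) g=2 f=8, (1,4) g=3 f=8]

expanded=(0,4); open=[(0,1) g=1 f=10, (0,5) g=3 f=8, (1,2) g=1 f=8, (1,3) g=2 f=8, (1,4) g=3 f=8]; closed=[(0,2), (0,3), (0,4)]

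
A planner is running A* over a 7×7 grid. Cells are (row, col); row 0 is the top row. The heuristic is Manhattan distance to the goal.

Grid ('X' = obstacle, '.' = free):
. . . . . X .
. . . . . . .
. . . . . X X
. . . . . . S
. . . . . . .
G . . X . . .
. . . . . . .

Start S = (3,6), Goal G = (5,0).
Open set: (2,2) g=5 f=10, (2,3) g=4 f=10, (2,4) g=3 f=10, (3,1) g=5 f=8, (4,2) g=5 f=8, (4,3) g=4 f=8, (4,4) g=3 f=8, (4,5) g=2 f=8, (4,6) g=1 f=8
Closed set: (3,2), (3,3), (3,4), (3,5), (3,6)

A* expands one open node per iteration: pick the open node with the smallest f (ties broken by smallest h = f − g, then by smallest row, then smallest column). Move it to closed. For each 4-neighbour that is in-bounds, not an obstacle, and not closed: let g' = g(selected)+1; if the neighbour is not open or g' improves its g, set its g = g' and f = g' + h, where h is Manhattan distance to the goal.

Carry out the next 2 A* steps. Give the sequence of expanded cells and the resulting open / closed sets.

order=[(3,1) → (3,0)]; open=[(2,0) g=7 f=10, (2,1) g=6 f=10, (2,2) g=5 f=10, (2,3) g=4 f=10, (2,4) g=3 f=10, (4,0) g=7 f=8, (4,1) g=6 f=8, (4,2) g=5 f=8, (4,3) g=4 f=8, (4,4) g=3 f=8, (4,5) g=2 f=8, (4,6) g=1 f=8]; closed=[(3,0), (3,1), (3,2), (3,3), (3,4), (3,5), (3,6)]

step 1: expand (3,1) (f=8, h=3) → closed; open now [(2,1) g=6 f=10, (2,2) g=5 f=10, (2,3) g=4 f=10, (2,4) g=3 f=10, (3,0) g=6 f=8, (4,1) g=6 f=8, (4,2) g=5 f=8, (4,3) g=4 f=8, (4,4) g=3 f=8, (4,5) g=2 f=8, (4,6) g=1 f=8]
step 2: expand (3,0) (f=8, h=2) → closed; open now [(2,0) g=7 f=10, (2,1) g=6 f=10, (2,2) g=5 f=10, (2,3) g=4 f=10, (2,4) g=3 f=10, (4,0) g=7 f=8, (4,1) g=6 f=8, (4,2) g=5 f=8, (4,3) g=4 f=8, (4,4) g=3 f=8, (4,5) g=2 f=8, (4,6) g=1 f=8]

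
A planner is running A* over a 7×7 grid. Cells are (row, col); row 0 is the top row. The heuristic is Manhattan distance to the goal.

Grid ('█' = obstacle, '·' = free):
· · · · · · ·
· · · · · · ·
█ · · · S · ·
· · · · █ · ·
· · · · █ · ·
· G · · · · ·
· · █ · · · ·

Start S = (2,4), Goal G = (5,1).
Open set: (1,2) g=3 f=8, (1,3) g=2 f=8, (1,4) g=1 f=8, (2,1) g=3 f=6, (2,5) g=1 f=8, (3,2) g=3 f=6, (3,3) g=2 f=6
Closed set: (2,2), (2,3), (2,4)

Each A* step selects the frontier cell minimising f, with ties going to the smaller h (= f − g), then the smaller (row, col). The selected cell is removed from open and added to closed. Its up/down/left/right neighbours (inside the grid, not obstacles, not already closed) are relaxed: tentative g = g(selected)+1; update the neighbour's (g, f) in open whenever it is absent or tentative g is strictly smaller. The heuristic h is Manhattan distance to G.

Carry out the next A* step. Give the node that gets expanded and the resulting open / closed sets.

expanded=(2,1); open=[(1,1) g=4 f=8, (1,2) g=3 f=8, (1,3) g=2 f=8, (1,4) g=1 f=8, (2,5) g=1 f=8, (3,1) g=4 f=6, (3,2) g=3 f=6, (3,3) g=2 f=6]; closed=[(2,1), (2,2), (2,3), (2,4)]

step 1: expand (2,1) (f=6, h=3) → closed; open now [(1,1) g=4 f=8, (1,2) g=3 f=8, (1,3) g=2 f=8, (1,4) g=1 f=8, (2,5) g=1 f=8, (3,1) g=4 f=6, (3,2) g=3 f=6, (3,3) g=2 f=6]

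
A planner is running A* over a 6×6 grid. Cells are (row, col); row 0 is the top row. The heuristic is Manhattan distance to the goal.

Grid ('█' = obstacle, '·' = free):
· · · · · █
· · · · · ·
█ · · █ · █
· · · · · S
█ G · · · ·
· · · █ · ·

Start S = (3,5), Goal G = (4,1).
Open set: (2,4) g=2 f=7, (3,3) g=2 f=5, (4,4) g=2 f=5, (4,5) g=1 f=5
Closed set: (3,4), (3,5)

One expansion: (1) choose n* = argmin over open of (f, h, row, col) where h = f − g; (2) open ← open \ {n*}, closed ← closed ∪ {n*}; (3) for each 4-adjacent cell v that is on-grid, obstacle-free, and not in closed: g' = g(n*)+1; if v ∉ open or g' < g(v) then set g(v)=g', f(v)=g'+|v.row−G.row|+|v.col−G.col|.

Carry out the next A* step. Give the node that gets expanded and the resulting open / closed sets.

expanded=(3,3); open=[(2,4) g=2 f=7, (3,2) g=3 f=5, (4,3) g=3 f=5, (4,4) g=2 f=5, (4,5) g=1 f=5]; closed=[(3,3), (3,4), (3,5)]

step 1: expand (3,3) (f=5, h=3) → closed; open now [(2,4) g=2 f=7, (3,2) g=3 f=5, (4,3) g=3 f=5, (4,4) g=2 f=5, (4,5) g=1 f=5]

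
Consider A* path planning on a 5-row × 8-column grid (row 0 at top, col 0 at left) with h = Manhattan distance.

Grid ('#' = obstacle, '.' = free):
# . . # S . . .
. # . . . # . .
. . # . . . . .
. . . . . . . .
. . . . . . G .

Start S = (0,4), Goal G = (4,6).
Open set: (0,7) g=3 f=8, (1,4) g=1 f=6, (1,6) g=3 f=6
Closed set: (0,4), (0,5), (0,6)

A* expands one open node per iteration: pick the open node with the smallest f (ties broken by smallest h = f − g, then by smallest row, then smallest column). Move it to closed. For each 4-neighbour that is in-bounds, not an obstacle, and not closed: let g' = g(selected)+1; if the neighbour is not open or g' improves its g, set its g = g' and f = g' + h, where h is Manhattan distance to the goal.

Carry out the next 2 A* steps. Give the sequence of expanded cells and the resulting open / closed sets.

order=[(1,6) → (2,6)]; open=[(0,7) g=3 f=8, (1,4) g=1 f=6, (1,7) g=4 f=8, (2,5) g=5 f=8, (2,7) g=5 f=8, (3,6) g=5 f=6]; closed=[(0,4), (0,5), (0,6), (1,6), (2,6)]

step 1: expand (1,6) (f=6, h=3) → closed; open now [(0,7) g=3 f=8, (1,4) g=1 f=6, (1,7) g=4 f=8, (2,6) g=4 f=6]
step 2: expand (2,6) (f=6, h=2) → closed; open now [(0,7) g=3 f=8, (1,4) g=1 f=6, (1,7) g=4 f=8, (2,5) g=5 f=8, (2,7) g=5 f=8, (3,6) g=5 f=6]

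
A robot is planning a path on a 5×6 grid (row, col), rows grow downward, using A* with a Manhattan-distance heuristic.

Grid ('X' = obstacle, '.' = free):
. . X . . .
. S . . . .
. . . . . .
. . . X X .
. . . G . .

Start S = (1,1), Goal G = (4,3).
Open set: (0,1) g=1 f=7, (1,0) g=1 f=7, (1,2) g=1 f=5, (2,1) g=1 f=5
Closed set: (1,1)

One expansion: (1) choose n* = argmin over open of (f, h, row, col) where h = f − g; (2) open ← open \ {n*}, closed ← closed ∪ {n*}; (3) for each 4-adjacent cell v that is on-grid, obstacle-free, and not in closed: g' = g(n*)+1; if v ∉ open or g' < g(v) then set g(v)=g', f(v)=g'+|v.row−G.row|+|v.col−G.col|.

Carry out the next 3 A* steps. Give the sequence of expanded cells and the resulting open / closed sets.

step 1: expand (1,2) (f=5, h=4) → closed; open now [(0,1) g=1 f=7, (1,0) g=1 f=7, (1,3) g=2 f=5, (2,1) g=1 f=5, (2,2) g=2 f=5]
step 2: expand (1,3) (f=5, h=3) → closed; open now [(0,1) g=1 f=7, (0,3) g=3 f=7, (1,0) g=1 f=7, (1,4) g=3 f=7, (2,1) g=1 f=5, (2,2) g=2 f=5, (2,3) g=3 f=5]
step 3: expand (2,3) (f=5, h=2) → closed; open now [(0,1) g=1 f=7, (0,3) g=3 f=7, (1,0) g=1 f=7, (1,4) g=3 f=7, (2,1) g=1 f=5, (2,2) g=2 f=5, (2,4) g=4 f=7]

order=[(1,2) → (1,3) → (2,3)]; open=[(0,1) g=1 f=7, (0,3) g=3 f=7, (1,0) g=1 f=7, (1,4) g=3 f=7, (2,1) g=1 f=5, (2,2) g=2 f=5, (2,4) g=4 f=7]; closed=[(1,1), (1,2), (1,3), (2,3)]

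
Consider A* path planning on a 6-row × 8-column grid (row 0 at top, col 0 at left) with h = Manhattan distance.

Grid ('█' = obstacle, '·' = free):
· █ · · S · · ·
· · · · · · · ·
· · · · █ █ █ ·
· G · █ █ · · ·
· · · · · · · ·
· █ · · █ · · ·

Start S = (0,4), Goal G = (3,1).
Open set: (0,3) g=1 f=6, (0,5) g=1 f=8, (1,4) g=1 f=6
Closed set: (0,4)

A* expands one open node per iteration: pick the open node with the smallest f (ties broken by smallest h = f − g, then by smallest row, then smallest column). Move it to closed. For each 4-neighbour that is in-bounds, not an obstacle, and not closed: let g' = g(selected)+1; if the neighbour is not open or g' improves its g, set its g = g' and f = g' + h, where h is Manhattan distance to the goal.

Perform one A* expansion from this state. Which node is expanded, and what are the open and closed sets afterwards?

expanded=(0,3); open=[(0,2) g=2 f=6, (0,5) g=1 f=8, (1,3) g=2 f=6, (1,4) g=1 f=6]; closed=[(0,3), (0,4)]

step 1: expand (0,3) (f=6, h=5) → closed; open now [(0,2) g=2 f=6, (0,5) g=1 f=8, (1,3) g=2 f=6, (1,4) g=1 f=6]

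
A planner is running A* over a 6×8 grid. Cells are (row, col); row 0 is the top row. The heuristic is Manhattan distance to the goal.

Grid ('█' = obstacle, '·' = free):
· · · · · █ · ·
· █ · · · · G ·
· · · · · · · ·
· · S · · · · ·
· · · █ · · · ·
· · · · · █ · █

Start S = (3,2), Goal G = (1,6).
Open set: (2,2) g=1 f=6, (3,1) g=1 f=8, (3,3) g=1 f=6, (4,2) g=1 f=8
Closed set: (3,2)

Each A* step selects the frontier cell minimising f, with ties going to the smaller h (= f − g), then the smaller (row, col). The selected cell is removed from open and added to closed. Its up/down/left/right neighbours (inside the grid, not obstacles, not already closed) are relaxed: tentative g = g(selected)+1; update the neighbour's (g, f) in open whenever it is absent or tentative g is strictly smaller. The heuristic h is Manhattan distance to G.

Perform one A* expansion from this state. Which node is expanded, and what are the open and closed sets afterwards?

step 1: expand (2,2) (f=6, h=5) → closed; open now [(1,2) g=2 f=6, (2,1) g=2 f=8, (2,3) g=2 f=6, (3,1) g=1 f=8, (3,3) g=1 f=6, (4,2) g=1 f=8]

expanded=(2,2); open=[(1,2) g=2 f=6, (2,1) g=2 f=8, (2,3) g=2 f=6, (3,1) g=1 f=8, (3,3) g=1 f=6, (4,2) g=1 f=8]; closed=[(2,2), (3,2)]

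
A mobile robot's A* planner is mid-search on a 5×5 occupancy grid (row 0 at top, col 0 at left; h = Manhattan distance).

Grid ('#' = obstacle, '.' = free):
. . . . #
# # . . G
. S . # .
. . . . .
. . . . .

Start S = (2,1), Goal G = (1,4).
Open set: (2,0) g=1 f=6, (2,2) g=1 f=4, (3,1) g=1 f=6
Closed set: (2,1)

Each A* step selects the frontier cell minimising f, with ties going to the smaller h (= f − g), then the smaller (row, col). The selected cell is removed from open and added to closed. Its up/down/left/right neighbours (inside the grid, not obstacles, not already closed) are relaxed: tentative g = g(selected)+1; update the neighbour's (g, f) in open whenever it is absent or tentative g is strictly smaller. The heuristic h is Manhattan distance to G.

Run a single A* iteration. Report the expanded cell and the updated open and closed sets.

step 1: expand (2,2) (f=4, h=3) → closed; open now [(1,2) g=2 f=4, (2,0) g=1 f=6, (3,1) g=1 f=6, (3,2) g=2 f=6]

expanded=(2,2); open=[(1,2) g=2 f=4, (2,0) g=1 f=6, (3,1) g=1 f=6, (3,2) g=2 f=6]; closed=[(2,1), (2,2)]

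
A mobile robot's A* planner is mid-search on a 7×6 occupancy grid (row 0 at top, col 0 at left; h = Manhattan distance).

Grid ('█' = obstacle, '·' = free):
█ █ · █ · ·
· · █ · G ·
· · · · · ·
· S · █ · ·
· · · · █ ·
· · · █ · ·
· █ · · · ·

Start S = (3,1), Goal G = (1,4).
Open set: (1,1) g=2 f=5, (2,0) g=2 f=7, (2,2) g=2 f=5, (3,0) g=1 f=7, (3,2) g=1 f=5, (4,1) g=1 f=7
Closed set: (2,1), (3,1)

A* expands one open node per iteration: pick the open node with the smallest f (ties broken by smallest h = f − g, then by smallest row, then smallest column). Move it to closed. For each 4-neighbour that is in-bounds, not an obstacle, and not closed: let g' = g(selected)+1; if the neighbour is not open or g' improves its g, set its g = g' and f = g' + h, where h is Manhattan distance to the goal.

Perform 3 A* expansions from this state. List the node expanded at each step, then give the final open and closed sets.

step 1: expand (1,1) (f=5, h=3) → closed; open now [(1,0) g=3 f=7, (2,0) g=2 f=7, (2,2) g=2 f=5, (3,0) g=1 f=7, (3,2) g=1 f=5, (4,1) g=1 f=7]
step 2: expand (2,2) (f=5, h=3) → closed; open now [(1,0) g=3 f=7, (2,0) g=2 f=7, (2,3) g=3 f=5, (3,0) g=1 f=7, (3,2) g=1 f=5, (4,1) g=1 f=7]
step 3: expand (2,3) (f=5, h=2) → closed; open now [(1,0) g=3 f=7, (1,3) g=4 f=5, (2,0) g=2 f=7, (2,4) g=4 f=5, (3,0) g=1 f=7, (3,2) g=1 f=5, (4,1) g=1 f=7]

order=[(1,1) → (2,2) → (2,3)]; open=[(1,0) g=3 f=7, (1,3) g=4 f=5, (2,0) g=2 f=7, (2,4) g=4 f=5, (3,0) g=1 f=7, (3,2) g=1 f=5, (4,1) g=1 f=7]; closed=[(1,1), (2,1), (2,2), (2,3), (3,1)]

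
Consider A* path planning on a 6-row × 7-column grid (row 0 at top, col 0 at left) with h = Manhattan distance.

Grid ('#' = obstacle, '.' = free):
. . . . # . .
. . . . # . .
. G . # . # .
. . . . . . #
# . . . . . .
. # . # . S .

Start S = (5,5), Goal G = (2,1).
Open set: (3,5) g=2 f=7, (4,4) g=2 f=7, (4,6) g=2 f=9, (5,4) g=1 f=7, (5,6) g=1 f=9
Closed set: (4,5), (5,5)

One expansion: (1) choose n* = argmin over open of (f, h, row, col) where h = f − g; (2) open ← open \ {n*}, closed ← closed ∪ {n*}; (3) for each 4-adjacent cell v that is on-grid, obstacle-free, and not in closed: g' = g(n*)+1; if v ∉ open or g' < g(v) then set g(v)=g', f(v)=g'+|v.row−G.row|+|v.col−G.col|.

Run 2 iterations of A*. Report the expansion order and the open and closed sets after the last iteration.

step 1: expand (3,5) (f=7, h=5) → closed; open now [(3,4) g=3 f=7, (4,4) g=2 f=7, (4,6) g=2 f=9, (5,4) g=1 f=7, (5,6) g=1 f=9]
step 2: expand (3,4) (f=7, h=4) → closed; open now [(2,4) g=4 f=7, (3,3) g=4 f=7, (4,4) g=2 f=7, (4,6) g=2 f=9, (5,4) g=1 f=7, (5,6) g=1 f=9]

order=[(3,5) → (3,4)]; open=[(2,4) g=4 f=7, (3,3) g=4 f=7, (4,4) g=2 f=7, (4,6) g=2 f=9, (5,4) g=1 f=7, (5,6) g=1 f=9]; closed=[(3,4), (3,5), (4,5), (5,5)]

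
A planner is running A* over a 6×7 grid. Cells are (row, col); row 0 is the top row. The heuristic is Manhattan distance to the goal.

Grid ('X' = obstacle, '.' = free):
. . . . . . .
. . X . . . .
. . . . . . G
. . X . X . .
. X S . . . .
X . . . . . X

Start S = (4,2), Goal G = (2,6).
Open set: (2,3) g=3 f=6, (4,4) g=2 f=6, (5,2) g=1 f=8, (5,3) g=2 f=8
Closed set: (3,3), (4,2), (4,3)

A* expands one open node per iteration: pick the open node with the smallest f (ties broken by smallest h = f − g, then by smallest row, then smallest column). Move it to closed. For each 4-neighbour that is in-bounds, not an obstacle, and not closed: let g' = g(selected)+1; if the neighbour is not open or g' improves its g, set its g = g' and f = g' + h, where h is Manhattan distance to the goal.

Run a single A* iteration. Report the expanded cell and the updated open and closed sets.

step 1: expand (2,3) (f=6, h=3) → closed; open now [(1,3) g=4 f=8, (2,2) g=4 f=8, (2,4) g=4 f=6, (4,4) g=2 f=6, (5,2) g=1 f=8, (5,3) g=2 f=8]

expanded=(2,3); open=[(1,3) g=4 f=8, (2,2) g=4 f=8, (2,4) g=4 f=6, (4,4) g=2 f=6, (5,2) g=1 f=8, (5,3) g=2 f=8]; closed=[(2,3), (3,3), (4,2), (4,3)]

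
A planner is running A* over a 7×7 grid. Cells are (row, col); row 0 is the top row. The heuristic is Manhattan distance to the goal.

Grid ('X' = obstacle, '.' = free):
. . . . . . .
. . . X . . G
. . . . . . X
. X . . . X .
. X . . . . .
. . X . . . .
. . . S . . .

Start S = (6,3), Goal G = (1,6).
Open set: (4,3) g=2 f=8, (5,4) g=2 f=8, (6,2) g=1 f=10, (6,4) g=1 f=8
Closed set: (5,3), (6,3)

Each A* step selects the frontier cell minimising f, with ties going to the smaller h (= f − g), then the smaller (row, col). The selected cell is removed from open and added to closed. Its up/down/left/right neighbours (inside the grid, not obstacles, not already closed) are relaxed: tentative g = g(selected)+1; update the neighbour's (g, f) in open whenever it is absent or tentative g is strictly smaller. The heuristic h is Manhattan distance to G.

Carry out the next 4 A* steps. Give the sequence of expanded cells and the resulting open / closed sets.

order=[(4,3) → (3,3) → (2,3) → (2,4)]; open=[(1,4) g=6 f=8, (2,2) g=5 f=10, (2,5) g=6 f=8, (3,2) g=4 f=10, (3,4) g=4 f=8, (4,2) g=3 f=10, (4,4) g=3 f=8, (5,4) g=2 f=8, (6,2) g=1 f=10, (6,4) g=1 f=8]; closed=[(2,3), (2,4), (3,3), (4,3), (5,3), (6,3)]

step 1: expand (4,3) (f=8, h=6) → closed; open now [(3,3) g=3 f=8, (4,2) g=3 f=10, (4,4) g=3 f=8, (5,4) g=2 f=8, (6,2) g=1 f=10, (6,4) g=1 f=8]
step 2: expand (3,3) (f=8, h=5) → closed; open now [(2,3) g=4 f=8, (3,2) g=4 f=10, (3,4) g=4 f=8, (4,2) g=3 f=10, (4,4) g=3 f=8, (5,4) g=2 f=8, (6,2) g=1 f=10, (6,4) g=1 f=8]
step 3: expand (2,3) (f=8, h=4) → closed; open now [(2,2) g=5 f=10, (2,4) g=5 f=8, (3,2) g=4 f=10, (3,4) g=4 f=8, (4,2) g=3 f=10, (4,4) g=3 f=8, (5,4) g=2 f=8, (6,2) g=1 f=10, (6,4) g=1 f=8]
step 4: expand (2,4) (f=8, h=3) → closed; open now [(1,4) g=6 f=8, (2,2) g=5 f=10, (2,5) g=6 f=8, (3,2) g=4 f=10, (3,4) g=4 f=8, (4,2) g=3 f=10, (4,4) g=3 f=8, (5,4) g=2 f=8, (6,2) g=1 f=10, (6,4) g=1 f=8]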